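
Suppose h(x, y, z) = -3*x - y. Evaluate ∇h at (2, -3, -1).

∂h/∂x = -3
∂h/∂y = -1
∂h/∂z = 0
∇h = (-3, -1, 0)
At (2, -3, -1): (-3, -1, 0).

(-3, -1, 0)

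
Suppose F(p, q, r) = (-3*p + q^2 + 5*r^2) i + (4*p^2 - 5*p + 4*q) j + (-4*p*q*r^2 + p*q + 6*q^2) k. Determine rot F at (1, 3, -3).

(1, 75, -3)

(∇×F)₁ = ∂F₃/∂q − ∂F₂/∂r = -4*p*r^2 + p + 12*q
(∇×F)₂ = ∂F₁/∂r − ∂F₃/∂p = 4*q*r^2 - q + 10*r
(∇×F)₃ = ∂F₂/∂p − ∂F₁/∂q = 8*p - 2*q - 5
∇×F = (-4*p*r^2 + p + 12*q, 4*q*r^2 - q + 10*r, 8*p - 2*q - 5)
At (1, 3, -3): (1, 75, -3).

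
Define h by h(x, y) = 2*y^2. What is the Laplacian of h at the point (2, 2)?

4

∂²h/∂x² = 0
∂²h/∂y² = 4
∇²h = 4
At (2, 2): 4.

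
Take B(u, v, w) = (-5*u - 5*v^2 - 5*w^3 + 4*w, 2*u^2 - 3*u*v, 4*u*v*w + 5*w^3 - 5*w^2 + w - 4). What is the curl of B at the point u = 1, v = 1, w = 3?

(12, -143, 11)

(∇×B)₁ = ∂B₃/∂v − ∂B₂/∂w = 4*u*w
(∇×B)₂ = ∂B₁/∂w − ∂B₃/∂u = -4*v*w - 15*w^2 + 4
(∇×B)₃ = ∂B₂/∂u − ∂B₁/∂v = 4*u + 7*v
∇×B = (4*u*w, -4*v*w - 15*w^2 + 4, 4*u + 7*v)
At (1, 1, 3): (12, -143, 11).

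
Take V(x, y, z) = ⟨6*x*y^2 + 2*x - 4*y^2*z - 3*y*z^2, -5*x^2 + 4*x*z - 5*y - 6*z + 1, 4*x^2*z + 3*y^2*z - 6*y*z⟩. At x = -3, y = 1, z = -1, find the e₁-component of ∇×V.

(∇×V)_1 = ∂V₃/∂y − ∂V₂/∂z
= 6*y*z - 6*z − (4*x - 6)
= -4*x + 6*y*z - 6*z + 6
At (-3, 1, -1): 18.

18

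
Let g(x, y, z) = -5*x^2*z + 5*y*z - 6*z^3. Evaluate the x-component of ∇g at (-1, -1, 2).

(∇g)_1 = ∂g/∂x = -10*x*z
At (-1, -1, 2): 20.

20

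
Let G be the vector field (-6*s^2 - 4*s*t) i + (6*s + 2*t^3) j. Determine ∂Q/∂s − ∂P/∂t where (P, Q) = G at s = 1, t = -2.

10

∂G₂/∂s = 6
∂G₁/∂t = -4*s
Scalar curl = 4*s + 6
At (1, -2): 10.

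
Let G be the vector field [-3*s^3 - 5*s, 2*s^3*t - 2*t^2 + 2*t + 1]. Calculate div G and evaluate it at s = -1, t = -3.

∂G₁/∂s = -9*s^2 - 5
∂G₂/∂t = 2*s^3 - 4*t + 2
∇·G = 2*s^3 - 9*s^2 - 4*t - 3
At (-1, -3): -2.

-2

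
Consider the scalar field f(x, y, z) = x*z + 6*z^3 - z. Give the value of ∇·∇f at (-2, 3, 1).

36

∂²f/∂x² = 0
∂²f/∂y² = 0
∂²f/∂z² = 36*z
∇²f = 36*z
At (-2, 3, 1): 36.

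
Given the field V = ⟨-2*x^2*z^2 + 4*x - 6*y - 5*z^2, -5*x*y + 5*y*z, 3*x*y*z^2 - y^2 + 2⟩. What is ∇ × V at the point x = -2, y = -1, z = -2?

(-17, 64, 11)

(∇×V)₁ = ∂V₃/∂y − ∂V₂/∂z = 3*x*z^2 - 7*y
(∇×V)₂ = ∂V₁/∂z − ∂V₃/∂x = -4*x^2*z - 3*y*z^2 - 10*z
(∇×V)₃ = ∂V₂/∂x − ∂V₁/∂y = -5*y + 6
∇×V = (3*x*z^2 - 7*y, -4*x^2*z - 3*y*z^2 - 10*z, -5*y + 6)
At (-2, -1, -2): (-17, 64, 11).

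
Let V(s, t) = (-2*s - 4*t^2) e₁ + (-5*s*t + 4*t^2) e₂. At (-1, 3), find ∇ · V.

27

∂V₁/∂s = -2
∂V₂/∂t = -5*s + 8*t
∇·V = -5*s + 8*t - 2
At (-1, 3): 27.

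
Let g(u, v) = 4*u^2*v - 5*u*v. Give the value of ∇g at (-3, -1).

(29, 51)

∂g/∂u = 8*u*v - 5*v
∂g/∂v = 4*u^2 - 5*u
∇g = (8*u*v - 5*v, 4*u^2 - 5*u)
At (-3, -1): (29, 51).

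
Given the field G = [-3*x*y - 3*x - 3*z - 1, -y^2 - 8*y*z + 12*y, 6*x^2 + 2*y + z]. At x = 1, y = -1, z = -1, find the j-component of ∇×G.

-15

(∇×G)_2 = ∂G₁/∂z − ∂G₃/∂x
= -3 − (12*x)
= -12*x - 3
At (1, -1, -1): -15.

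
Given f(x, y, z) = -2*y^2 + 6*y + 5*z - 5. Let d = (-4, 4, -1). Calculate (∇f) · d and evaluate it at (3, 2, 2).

∂f/∂x = 0
∂f/∂y = -4*y + 6
∂f/∂z = 5
∇f at (3, 2, 2) = (0, -2, 5)
∇f · d = (0)(-4) + (-2)(4) + (5)(-1) = -13

-13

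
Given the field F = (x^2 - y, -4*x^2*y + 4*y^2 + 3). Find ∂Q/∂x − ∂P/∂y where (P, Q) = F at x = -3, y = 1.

25

∂F₂/∂x = -8*x*y
∂F₁/∂y = -1
Scalar curl = -8*x*y + 1
At (-3, 1): 25.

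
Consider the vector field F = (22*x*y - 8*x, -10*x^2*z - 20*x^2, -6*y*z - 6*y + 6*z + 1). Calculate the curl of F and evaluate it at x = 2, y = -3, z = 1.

(∇×F)₁ = ∂F₃/∂y − ∂F₂/∂z = 10*x^2 - 6*z - 6
(∇×F)₂ = ∂F₁/∂z − ∂F₃/∂x = 0
(∇×F)₃ = ∂F₂/∂x − ∂F₁/∂y = -20*x*z - 62*x
∇×F = (10*x^2 - 6*z - 6, 0, -20*x*z - 62*x)
At (2, -3, 1): (28, 0, -164).

(28, 0, -164)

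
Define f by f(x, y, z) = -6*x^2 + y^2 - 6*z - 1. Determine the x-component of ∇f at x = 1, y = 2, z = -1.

(∇f)_1 = ∂f/∂x = -12*x
At (1, 2, -1): -12.

-12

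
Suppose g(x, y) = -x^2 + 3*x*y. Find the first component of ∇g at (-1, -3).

-7

(∇g)_1 = ∂g/∂x = -2*x + 3*y
At (-1, -3): -7.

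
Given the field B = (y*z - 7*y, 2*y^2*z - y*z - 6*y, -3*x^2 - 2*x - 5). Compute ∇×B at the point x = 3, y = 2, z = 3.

(∇×B)₁ = ∂B₃/∂y − ∂B₂/∂z = -2*y^2 + y
(∇×B)₂ = ∂B₁/∂z − ∂B₃/∂x = 6*x + y + 2
(∇×B)₃ = ∂B₂/∂x − ∂B₁/∂y = -z + 7
∇×B = (-2*y^2 + y, 6*x + y + 2, -z + 7)
At (3, 2, 3): (-6, 22, 4).

(-6, 22, 4)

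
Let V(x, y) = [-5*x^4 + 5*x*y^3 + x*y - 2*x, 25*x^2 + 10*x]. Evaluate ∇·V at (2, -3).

∂V₁/∂x = -20*x^3 + 5*y^3 + y - 2
∂V₂/∂y = 0
∇·V = -20*x^3 + 5*y^3 + y - 2
At (2, -3): -300.

-300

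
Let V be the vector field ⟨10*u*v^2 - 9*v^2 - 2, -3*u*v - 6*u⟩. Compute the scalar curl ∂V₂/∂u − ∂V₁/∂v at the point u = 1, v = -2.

4

∂V₂/∂u = -3*v - 6
∂V₁/∂v = 20*u*v - 18*v
Scalar curl = -20*u*v + 15*v - 6
At (1, -2): 4.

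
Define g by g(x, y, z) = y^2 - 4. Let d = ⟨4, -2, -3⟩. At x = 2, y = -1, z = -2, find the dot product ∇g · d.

∂g/∂x = 0
∂g/∂y = 2*y
∂g/∂z = 0
∇g at (2, -1, -2) = (0, -2, 0)
∇g · d = (0)(4) + (-2)(-2) + (0)(-3) = 4

4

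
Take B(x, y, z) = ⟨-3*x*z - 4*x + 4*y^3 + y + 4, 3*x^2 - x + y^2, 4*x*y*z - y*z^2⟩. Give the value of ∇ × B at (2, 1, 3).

(∇×B)₁ = ∂B₃/∂y − ∂B₂/∂z = 4*x*z - z^2
(∇×B)₂ = ∂B₁/∂z − ∂B₃/∂x = -3*x - 4*y*z
(∇×B)₃ = ∂B₂/∂x − ∂B₁/∂y = 6*x - 12*y^2 - 2
∇×B = (4*x*z - z^2, -3*x - 4*y*z, 6*x - 12*y^2 - 2)
At (2, 1, 3): (15, -18, -2).

(15, -18, -2)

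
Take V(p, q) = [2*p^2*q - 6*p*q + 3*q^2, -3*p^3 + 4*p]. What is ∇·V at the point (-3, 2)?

∂V₁/∂p = 4*p*q - 6*q
∂V₂/∂q = 0
∇·V = 4*p*q - 6*q
At (-3, 2): -36.

-36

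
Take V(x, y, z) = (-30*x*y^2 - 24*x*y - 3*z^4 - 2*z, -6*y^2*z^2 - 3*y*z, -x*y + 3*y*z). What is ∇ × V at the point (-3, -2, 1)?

(∇×V)₁ = ∂V₃/∂y − ∂V₂/∂z = -x + 12*y^2*z + 3*y + 3*z
(∇×V)₂ = ∂V₁/∂z − ∂V₃/∂x = y - 12*z^3 - 2
(∇×V)₃ = ∂V₂/∂x − ∂V₁/∂y = 60*x*y + 24*x
∇×V = (-x + 12*y^2*z + 3*y + 3*z, y - 12*z^3 - 2, 60*x*y + 24*x)
At (-3, -2, 1): (48, -16, 288).

(48, -16, 288)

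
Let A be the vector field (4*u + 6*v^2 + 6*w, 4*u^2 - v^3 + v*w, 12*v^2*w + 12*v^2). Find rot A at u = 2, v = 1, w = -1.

(-1, 6, 4)

(∇×A)₁ = ∂A₃/∂v − ∂A₂/∂w = 24*v*w + 23*v
(∇×A)₂ = ∂A₁/∂w − ∂A₃/∂u = 6
(∇×A)₃ = ∂A₂/∂u − ∂A₁/∂v = 8*u - 12*v
∇×A = (24*v*w + 23*v, 6, 8*u - 12*v)
At (2, 1, -1): (-1, 6, 4).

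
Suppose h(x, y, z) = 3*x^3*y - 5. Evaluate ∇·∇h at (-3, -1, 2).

∂²h/∂x² = 18*x*y
∂²h/∂y² = 0
∂²h/∂z² = 0
∇²h = 18*x*y
At (-3, -1, 2): 54.

54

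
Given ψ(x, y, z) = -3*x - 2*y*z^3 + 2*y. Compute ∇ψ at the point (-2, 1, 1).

∂ψ/∂x = -3
∂ψ/∂y = -2*z^3 + 2
∂ψ/∂z = -6*y*z^2
∇ψ = (-3, -2*z^3 + 2, -6*y*z^2)
At (-2, 1, 1): (-3, 0, -6).

(-3, 0, -6)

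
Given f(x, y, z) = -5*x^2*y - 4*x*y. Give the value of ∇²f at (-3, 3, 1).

-30

∂²f/∂x² = -10*y
∂²f/∂y² = 0
∂²f/∂z² = 0
∇²f = -10*y
At (-3, 3, 1): -30.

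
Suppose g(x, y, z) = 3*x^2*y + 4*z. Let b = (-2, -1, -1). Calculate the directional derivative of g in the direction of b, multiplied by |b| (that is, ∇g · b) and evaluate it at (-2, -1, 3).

∂g/∂x = 6*x*y
∂g/∂y = 3*x^2
∂g/∂z = 4
∇g at (-2, -1, 3) = (12, 12, 4)
∇g · b = (12)(-2) + (12)(-1) + (4)(-1) = -40

-40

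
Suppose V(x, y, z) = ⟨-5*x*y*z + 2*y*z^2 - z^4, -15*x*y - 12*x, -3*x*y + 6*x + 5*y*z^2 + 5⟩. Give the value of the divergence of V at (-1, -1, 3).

0

∂V₁/∂x = -5*y*z
∂V₂/∂y = -15*x
∂V₃/∂z = 10*y*z
∇·V = -15*x + 5*y*z
At (-1, -1, 3): 0.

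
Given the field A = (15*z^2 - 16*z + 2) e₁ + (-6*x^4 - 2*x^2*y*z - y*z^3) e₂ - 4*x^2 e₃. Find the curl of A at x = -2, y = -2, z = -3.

(∇×A)₁ = ∂A₃/∂y − ∂A₂/∂z = 2*x^2*y + 3*y*z^2
(∇×A)₂ = ∂A₁/∂z − ∂A₃/∂x = 8*x + 30*z - 16
(∇×A)₃ = ∂A₂/∂x − ∂A₁/∂y = -24*x^3 - 4*x*y*z
∇×A = (2*x^2*y + 3*y*z^2, 8*x + 30*z - 16, -24*x^3 - 4*x*y*z)
At (-2, -2, -3): (-70, -122, 240).

(-70, -122, 240)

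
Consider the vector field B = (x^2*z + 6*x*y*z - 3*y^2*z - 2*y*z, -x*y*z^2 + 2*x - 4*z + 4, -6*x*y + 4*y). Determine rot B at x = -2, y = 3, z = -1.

(32, -47, -33)

(∇×B)₁ = ∂B₃/∂y − ∂B₂/∂z = 2*x*y*z - 6*x + 8
(∇×B)₂ = ∂B₁/∂z − ∂B₃/∂x = x^2 + 6*x*y - 3*y^2 + 4*y
(∇×B)₃ = ∂B₂/∂x − ∂B₁/∂y = -6*x*z - y*z^2 + 6*y*z + 2*z + 2
∇×B = (2*x*y*z - 6*x + 8, x^2 + 6*x*y - 3*y^2 + 4*y, -6*x*z - y*z^2 + 6*y*z + 2*z + 2)
At (-2, 3, -1): (32, -47, -33).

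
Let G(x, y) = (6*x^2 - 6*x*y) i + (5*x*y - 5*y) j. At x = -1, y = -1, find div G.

-16

∂G₁/∂x = 12*x - 6*y
∂G₂/∂y = 5*x - 5
∇·G = 17*x - 6*y - 5
At (-1, -1): -16.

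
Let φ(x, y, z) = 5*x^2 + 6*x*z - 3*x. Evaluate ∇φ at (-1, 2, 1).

(-7, 0, -6)

∂φ/∂x = 10*x + 6*z - 3
∂φ/∂y = 0
∂φ/∂z = 6*x
∇φ = (10*x + 6*z - 3, 0, 6*x)
At (-1, 2, 1): (-7, 0, -6).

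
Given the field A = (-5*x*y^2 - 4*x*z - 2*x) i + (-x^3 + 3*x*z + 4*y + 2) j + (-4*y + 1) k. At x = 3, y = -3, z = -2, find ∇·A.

∂A₁/∂x = -5*y^2 - 4*z - 2
∂A₂/∂y = 4
∂A₃/∂z = 0
∇·A = -5*y^2 - 4*z + 2
At (3, -3, -2): -35.

-35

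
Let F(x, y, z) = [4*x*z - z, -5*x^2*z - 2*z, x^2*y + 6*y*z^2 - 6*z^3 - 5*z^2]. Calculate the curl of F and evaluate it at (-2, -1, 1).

(32, -13, 20)

(∇×F)₁ = ∂F₃/∂y − ∂F₂/∂z = 6*x^2 + 6*z^2 + 2
(∇×F)₂ = ∂F₁/∂z − ∂F₃/∂x = -2*x*y + 4*x - 1
(∇×F)₃ = ∂F₂/∂x − ∂F₁/∂y = -10*x*z
∇×F = (6*x^2 + 6*z^2 + 2, -2*x*y + 4*x - 1, -10*x*z)
At (-2, -1, 1): (32, -13, 20).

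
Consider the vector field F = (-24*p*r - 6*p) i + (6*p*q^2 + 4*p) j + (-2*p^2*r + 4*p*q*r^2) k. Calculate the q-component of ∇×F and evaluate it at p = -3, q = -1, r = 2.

64

(∇×F)_2 = ∂F₁/∂r − ∂F₃/∂p
= -24*p − (-4*p*r + 4*q*r^2)
= 4*p*r - 24*p - 4*q*r^2
At (-3, -1, 2): 64.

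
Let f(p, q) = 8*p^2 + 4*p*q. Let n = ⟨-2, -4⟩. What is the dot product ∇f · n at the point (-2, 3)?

72

∂f/∂p = 16*p + 4*q
∂f/∂q = 4*p
∇f at (-2, 3) = (-20, -8)
∇f · n = (-20)(-2) + (-8)(-4) = 72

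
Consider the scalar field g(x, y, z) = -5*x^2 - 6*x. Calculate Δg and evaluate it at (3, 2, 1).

-10

∂²g/∂x² = -10
∂²g/∂y² = 0
∂²g/∂z² = 0
∇²g = -10
At (3, 2, 1): -10.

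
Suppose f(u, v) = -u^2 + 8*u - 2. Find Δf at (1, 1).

∂²f/∂u² = -2
∂²f/∂v² = 0
∇²f = -2
At (1, 1): -2.

-2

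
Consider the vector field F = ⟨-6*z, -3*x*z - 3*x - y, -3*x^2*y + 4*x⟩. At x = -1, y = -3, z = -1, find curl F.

(-6, 8, 0)

(∇×F)₁ = ∂F₃/∂y − ∂F₂/∂z = -3*x^2 + 3*x
(∇×F)₂ = ∂F₁/∂z − ∂F₃/∂x = 6*x*y - 10
(∇×F)₃ = ∂F₂/∂x − ∂F₁/∂y = -3*z - 3
∇×F = (-3*x^2 + 3*x, 6*x*y - 10, -3*z - 3)
At (-1, -3, -1): (-6, 8, 0).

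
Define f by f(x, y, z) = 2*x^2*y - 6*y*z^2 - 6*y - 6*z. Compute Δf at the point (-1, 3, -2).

-24

∂²f/∂x² = 4*y
∂²f/∂y² = 0
∂²f/∂z² = -12*y
∇²f = -8*y
At (-1, 3, -2): -24.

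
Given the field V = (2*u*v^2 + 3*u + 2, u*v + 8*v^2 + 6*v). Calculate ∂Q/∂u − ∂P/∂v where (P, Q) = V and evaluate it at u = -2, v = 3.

∂V₂/∂u = v
∂V₁/∂v = 4*u*v
Scalar curl = -4*u*v + v
At (-2, 3): 27.

27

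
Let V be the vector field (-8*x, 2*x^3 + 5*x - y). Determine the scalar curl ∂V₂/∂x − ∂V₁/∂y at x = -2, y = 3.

29

∂V₂/∂x = 6*x^2 + 5
∂V₁/∂y = 0
Scalar curl = 6*x^2 + 5
At (-2, 3): 29.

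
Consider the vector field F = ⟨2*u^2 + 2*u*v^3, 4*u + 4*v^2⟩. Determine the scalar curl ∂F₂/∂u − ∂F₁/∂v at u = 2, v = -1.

-8

∂F₂/∂u = 4
∂F₁/∂v = 6*u*v^2
Scalar curl = -6*u*v^2 + 4
At (2, -1): -8.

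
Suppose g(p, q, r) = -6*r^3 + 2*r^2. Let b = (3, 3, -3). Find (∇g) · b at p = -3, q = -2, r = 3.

∂g/∂p = 0
∂g/∂q = 0
∂g/∂r = -18*r^2 + 4*r
∇g at (-3, -2, 3) = (0, 0, -150)
∇g · b = (0)(3) + (0)(3) + (-150)(-3) = 450

450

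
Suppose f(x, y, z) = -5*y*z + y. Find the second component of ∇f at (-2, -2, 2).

(∇f)_2 = ∂f/∂y = -5*z + 1
At (-2, -2, 2): -9.

-9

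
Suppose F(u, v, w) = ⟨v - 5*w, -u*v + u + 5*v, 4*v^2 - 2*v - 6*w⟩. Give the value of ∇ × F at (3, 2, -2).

(14, -5, -2)

(∇×F)₁ = ∂F₃/∂v − ∂F₂/∂w = 8*v - 2
(∇×F)₂ = ∂F₁/∂w − ∂F₃/∂u = -5
(∇×F)₃ = ∂F₂/∂u − ∂F₁/∂v = -v
∇×F = (8*v - 2, -5, -v)
At (3, 2, -2): (14, -5, -2).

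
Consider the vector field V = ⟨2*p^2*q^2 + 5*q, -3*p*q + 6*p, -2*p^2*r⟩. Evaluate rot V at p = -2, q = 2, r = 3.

(0, -24, -37)

(∇×V)₁ = ∂V₃/∂q − ∂V₂/∂r = 0
(∇×V)₂ = ∂V₁/∂r − ∂V₃/∂p = 4*p*r
(∇×V)₃ = ∂V₂/∂p − ∂V₁/∂q = -4*p^2*q - 3*q + 1
∇×V = (0, 4*p*r, -4*p^2*q - 3*q + 1)
At (-2, 2, 3): (0, -24, -37).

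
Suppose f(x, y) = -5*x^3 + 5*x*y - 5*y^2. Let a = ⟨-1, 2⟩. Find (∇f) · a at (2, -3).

155

∂f/∂x = -15*x^2 + 5*y
∂f/∂y = 5*x - 10*y
∇f at (2, -3) = (-75, 40)
∇f · a = (-75)(-1) + (40)(2) = 155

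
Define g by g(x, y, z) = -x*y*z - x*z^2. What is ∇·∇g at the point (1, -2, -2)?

∂²g/∂x² = 0
∂²g/∂y² = 0
∂²g/∂z² = -2*x
∇²g = -2*x
At (1, -2, -2): -2.

-2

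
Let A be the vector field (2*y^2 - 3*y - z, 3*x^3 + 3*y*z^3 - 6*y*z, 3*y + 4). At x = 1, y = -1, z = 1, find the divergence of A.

∂A₁/∂x = 0
∂A₂/∂y = 3*z^3 - 6*z
∂A₃/∂z = 0
∇·A = 3*z^3 - 6*z
At (1, -1, 1): -3.

-3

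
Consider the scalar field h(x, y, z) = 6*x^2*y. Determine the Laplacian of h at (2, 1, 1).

∂²h/∂x² = 12*y
∂²h/∂y² = 0
∂²h/∂z² = 0
∇²h = 12*y
At (2, 1, 1): 12.

12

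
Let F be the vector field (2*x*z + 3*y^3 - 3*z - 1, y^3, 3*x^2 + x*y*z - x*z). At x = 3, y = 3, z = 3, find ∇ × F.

(9, -21, -81)

(∇×F)₁ = ∂F₃/∂y − ∂F₂/∂z = x*z
(∇×F)₂ = ∂F₁/∂z − ∂F₃/∂x = -4*x - y*z + z - 3
(∇×F)₃ = ∂F₂/∂x − ∂F₁/∂y = -9*y^2
∇×F = (x*z, -4*x - y*z + z - 3, -9*y^2)
At (3, 3, 3): (9, -21, -81).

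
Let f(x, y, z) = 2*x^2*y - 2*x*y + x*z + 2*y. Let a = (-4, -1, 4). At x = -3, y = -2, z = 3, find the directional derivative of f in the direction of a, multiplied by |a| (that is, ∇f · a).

∂f/∂x = 4*x*y - 2*y + z
∂f/∂y = 2*x^2 - 2*x + 2
∂f/∂z = x
∇f at (-3, -2, 3) = (31, 26, -3)
∇f · a = (31)(-4) + (26)(-1) + (-3)(4) = -162

-162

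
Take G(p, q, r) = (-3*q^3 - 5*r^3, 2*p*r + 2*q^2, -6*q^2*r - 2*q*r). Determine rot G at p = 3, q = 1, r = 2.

(∇×G)₁ = ∂G₃/∂q − ∂G₂/∂r = -2*p - 12*q*r - 2*r
(∇×G)₂ = ∂G₁/∂r − ∂G₃/∂p = -15*r^2
(∇×G)₃ = ∂G₂/∂p − ∂G₁/∂q = 9*q^2 + 2*r
∇×G = (-2*p - 12*q*r - 2*r, -15*r^2, 9*q^2 + 2*r)
At (3, 1, 2): (-34, -60, 13).

(-34, -60, 13)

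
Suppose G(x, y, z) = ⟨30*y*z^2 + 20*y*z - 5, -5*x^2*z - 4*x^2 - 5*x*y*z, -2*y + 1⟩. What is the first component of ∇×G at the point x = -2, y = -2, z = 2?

(∇×G)_1 = ∂G₃/∂y − ∂G₂/∂z
= -2 − (-5*x^2 - 5*x*y)
= 5*x^2 + 5*x*y - 2
At (-2, -2, 2): 38.

38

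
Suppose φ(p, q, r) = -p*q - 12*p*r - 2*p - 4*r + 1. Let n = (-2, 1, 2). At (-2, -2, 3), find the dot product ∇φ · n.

114

∂φ/∂p = -q - 12*r - 2
∂φ/∂q = -p
∂φ/∂r = -12*p - 4
∇φ at (-2, -2, 3) = (-36, 2, 20)
∇φ · n = (-36)(-2) + (2)(1) + (20)(2) = 114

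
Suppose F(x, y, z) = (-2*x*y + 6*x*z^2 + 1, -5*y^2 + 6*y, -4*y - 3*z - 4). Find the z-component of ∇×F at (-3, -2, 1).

(∇×F)_3 = ∂F₂/∂x − ∂F₁/∂y
= 0 − (-2*x)
= 2*x
At (-3, -2, 1): -6.

-6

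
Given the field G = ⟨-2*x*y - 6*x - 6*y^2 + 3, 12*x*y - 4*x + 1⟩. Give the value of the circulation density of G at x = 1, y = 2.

46

∂G₂/∂x = 12*y - 4
∂G₁/∂y = -2*x - 12*y
Scalar curl = 2*x + 24*y - 4
At (1, 2): 46.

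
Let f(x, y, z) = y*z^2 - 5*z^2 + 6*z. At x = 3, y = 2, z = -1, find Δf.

∂²f/∂x² = 0
∂²f/∂y² = 0
∂²f/∂z² = 2*(y - 5)
∇²f = 2*y - 10
At (3, 2, -1): -6.

-6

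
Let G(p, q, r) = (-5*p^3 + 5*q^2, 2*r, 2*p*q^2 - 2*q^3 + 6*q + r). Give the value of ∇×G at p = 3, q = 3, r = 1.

(∇×G)₁ = ∂G₃/∂q − ∂G₂/∂r = 4*p*q - 6*q^2 + 4
(∇×G)₂ = ∂G₁/∂r − ∂G₃/∂p = -2*q^2
(∇×G)₃ = ∂G₂/∂p − ∂G₁/∂q = -10*q
∇×G = (4*p*q - 6*q^2 + 4, -2*q^2, -10*q)
At (3, 3, 1): (-14, -18, -30).

(-14, -18, -30)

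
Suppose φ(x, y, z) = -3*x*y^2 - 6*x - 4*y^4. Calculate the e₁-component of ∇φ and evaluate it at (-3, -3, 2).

-33

(∇φ)_1 = ∂φ/∂x = -3*y^2 - 6
At (-3, -3, 2): -33.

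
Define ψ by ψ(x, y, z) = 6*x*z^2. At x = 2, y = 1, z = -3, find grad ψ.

∂ψ/∂x = 6*z^2
∂ψ/∂y = 0
∂ψ/∂z = 12*x*z
∇ψ = (6*z^2, 0, 12*x*z)
At (2, 1, -3): (54, 0, -72).

(54, 0, -72)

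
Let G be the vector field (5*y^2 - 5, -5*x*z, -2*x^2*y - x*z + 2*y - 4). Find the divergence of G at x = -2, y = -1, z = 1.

2

∂G₁/∂x = 0
∂G₂/∂y = 0
∂G₃/∂z = -x
∇·G = -x
At (-2, -1, 1): 2.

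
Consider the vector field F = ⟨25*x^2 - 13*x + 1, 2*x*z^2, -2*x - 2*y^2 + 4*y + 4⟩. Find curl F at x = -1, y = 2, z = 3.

(8, 2, 18)

(∇×F)₁ = ∂F₃/∂y − ∂F₂/∂z = -4*x*z - 4*y + 4
(∇×F)₂ = ∂F₁/∂z − ∂F₃/∂x = 2
(∇×F)₃ = ∂F₂/∂x − ∂F₁/∂y = 2*z^2
∇×F = (-4*x*z - 4*y + 4, 2, 2*z^2)
At (-1, 2, 3): (8, 2, 18).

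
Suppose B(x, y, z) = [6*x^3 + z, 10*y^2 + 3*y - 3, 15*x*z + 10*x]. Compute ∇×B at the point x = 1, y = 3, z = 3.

(∇×B)₁ = ∂B₃/∂y − ∂B₂/∂z = 0
(∇×B)₂ = ∂B₁/∂z − ∂B₃/∂x = -15*z - 9
(∇×B)₃ = ∂B₂/∂x − ∂B₁/∂y = 0
∇×B = (0, -15*z - 9, 0)
At (1, 3, 3): (0, -54, 0).

(0, -54, 0)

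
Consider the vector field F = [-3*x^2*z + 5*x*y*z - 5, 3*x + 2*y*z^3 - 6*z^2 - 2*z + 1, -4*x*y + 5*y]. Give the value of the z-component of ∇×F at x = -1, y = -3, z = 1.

(∇×F)_3 = ∂F₂/∂x − ∂F₁/∂y
= 3 − (5*x*z)
= -5*x*z + 3
At (-1, -3, 1): 8.

8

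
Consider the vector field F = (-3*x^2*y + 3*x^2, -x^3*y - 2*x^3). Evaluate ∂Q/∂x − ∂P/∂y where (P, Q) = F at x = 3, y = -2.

∂F₂/∂x = -3*x^2*y - 6*x^2
∂F₁/∂y = -3*x^2
Scalar curl = -3*x^2*y - 3*x^2
At (3, -2): 27.

27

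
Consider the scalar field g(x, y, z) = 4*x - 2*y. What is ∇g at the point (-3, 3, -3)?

∂g/∂x = 4
∂g/∂y = -2
∂g/∂z = 0
∇g = (4, -2, 0)
At (-3, 3, -3): (4, -2, 0).

(4, -2, 0)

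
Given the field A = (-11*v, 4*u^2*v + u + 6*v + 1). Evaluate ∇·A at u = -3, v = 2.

∂A₁/∂u = 0
∂A₂/∂v = 4*u^2 + 6
∇·A = 4*u^2 + 6
At (-3, 2): 42.

42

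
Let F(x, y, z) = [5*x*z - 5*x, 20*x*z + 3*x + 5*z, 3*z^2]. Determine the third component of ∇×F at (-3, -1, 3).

63

(∇×F)_3 = ∂F₂/∂x − ∂F₁/∂y
= 20*z + 3 − (0)
= 20*z + 3
At (-3, -1, 3): 63.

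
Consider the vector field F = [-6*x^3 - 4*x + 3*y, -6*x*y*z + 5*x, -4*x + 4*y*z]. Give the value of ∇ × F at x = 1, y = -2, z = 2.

(∇×F)₁ = ∂F₃/∂y − ∂F₂/∂z = 6*x*y + 4*z
(∇×F)₂ = ∂F₁/∂z − ∂F₃/∂x = 4
(∇×F)₃ = ∂F₂/∂x − ∂F₁/∂y = -6*y*z + 2
∇×F = (6*x*y + 4*z, 4, -6*y*z + 2)
At (1, -2, 2): (-4, 4, 26).

(-4, 4, 26)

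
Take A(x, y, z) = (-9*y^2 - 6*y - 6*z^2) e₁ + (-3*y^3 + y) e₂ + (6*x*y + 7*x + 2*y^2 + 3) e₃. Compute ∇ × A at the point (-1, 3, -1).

(6, -13, 60)

(∇×A)₁ = ∂A₃/∂y − ∂A₂/∂z = 6*x + 4*y
(∇×A)₂ = ∂A₁/∂z − ∂A₃/∂x = -6*y - 12*z - 7
(∇×A)₃ = ∂A₂/∂x − ∂A₁/∂y = 18*y + 6
∇×A = (6*x + 4*y, -6*y - 12*z - 7, 18*y + 6)
At (-1, 3, -1): (6, -13, 60).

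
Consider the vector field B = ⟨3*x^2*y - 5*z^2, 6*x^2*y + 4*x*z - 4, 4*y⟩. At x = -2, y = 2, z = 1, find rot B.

(12, -10, -56)

(∇×B)₁ = ∂B₃/∂y − ∂B₂/∂z = -4*x + 4
(∇×B)₂ = ∂B₁/∂z − ∂B₃/∂x = -10*z
(∇×B)₃ = ∂B₂/∂x − ∂B₁/∂y = -3*x^2 + 12*x*y + 4*z
∇×B = (-4*x + 4, -10*z, -3*x^2 + 12*x*y + 4*z)
At (-2, 2, 1): (12, -10, -56).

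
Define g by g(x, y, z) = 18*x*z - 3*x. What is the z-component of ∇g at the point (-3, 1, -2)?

(∇g)_3 = ∂g/∂z = 18*x
At (-3, 1, -2): -54.

-54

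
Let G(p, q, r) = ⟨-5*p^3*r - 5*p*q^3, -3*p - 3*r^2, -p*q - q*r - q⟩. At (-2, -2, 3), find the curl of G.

(16, 38, -123)

(∇×G)₁ = ∂G₃/∂q − ∂G₂/∂r = -p + 5*r - 1
(∇×G)₂ = ∂G₁/∂r − ∂G₃/∂p = -5*p^3 + q
(∇×G)₃ = ∂G₂/∂p − ∂G₁/∂q = 15*p*q^2 - 3
∇×G = (-p + 5*r - 1, -5*p^3 + q, 15*p*q^2 - 3)
At (-2, -2, 3): (16, 38, -123).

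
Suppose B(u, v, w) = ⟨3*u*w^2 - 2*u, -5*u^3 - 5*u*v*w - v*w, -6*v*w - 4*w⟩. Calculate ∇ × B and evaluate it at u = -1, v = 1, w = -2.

(∇×B)₁ = ∂B₃/∂v − ∂B₂/∂w = 5*u*v + v - 6*w
(∇×B)₂ = ∂B₁/∂w − ∂B₃/∂u = 6*u*w
(∇×B)₃ = ∂B₂/∂u − ∂B₁/∂v = -15*u^2 - 5*v*w
∇×B = (5*u*v + v - 6*w, 6*u*w, -15*u^2 - 5*v*w)
At (-1, 1, -2): (8, 12, -5).

(8, 12, -5)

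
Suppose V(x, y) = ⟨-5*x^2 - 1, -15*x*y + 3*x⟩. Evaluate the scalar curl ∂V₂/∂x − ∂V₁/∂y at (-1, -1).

18

∂V₂/∂x = -15*y + 3
∂V₁/∂y = 0
Scalar curl = -15*y + 3
At (-1, -1): 18.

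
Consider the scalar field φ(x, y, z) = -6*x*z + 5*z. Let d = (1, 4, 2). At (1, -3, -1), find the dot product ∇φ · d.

4

∂φ/∂x = -6*z
∂φ/∂y = 0
∂φ/∂z = -6*x + 5
∇φ at (1, -3, -1) = (6, 0, -1)
∇φ · d = (6)(1) + (0)(4) + (-1)(2) = 4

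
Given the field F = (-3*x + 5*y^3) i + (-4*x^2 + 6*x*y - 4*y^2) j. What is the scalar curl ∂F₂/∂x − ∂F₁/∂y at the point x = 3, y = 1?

∂F₂/∂x = -8*x + 6*y
∂F₁/∂y = 15*y^2
Scalar curl = -8*x - 15*y^2 + 6*y
At (3, 1): -33.

-33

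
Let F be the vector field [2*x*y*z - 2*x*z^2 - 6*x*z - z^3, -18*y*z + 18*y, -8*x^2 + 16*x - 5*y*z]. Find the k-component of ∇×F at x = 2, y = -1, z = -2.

(∇×F)_3 = ∂F₂/∂x − ∂F₁/∂y
= 0 − (2*x*z)
= -2*x*z
At (2, -1, -2): 8.

8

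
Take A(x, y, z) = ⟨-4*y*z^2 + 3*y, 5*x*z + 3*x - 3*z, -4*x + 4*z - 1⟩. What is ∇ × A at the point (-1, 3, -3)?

(8, 76, 21)

(∇×A)₁ = ∂A₃/∂y − ∂A₂/∂z = -5*x + 3
(∇×A)₂ = ∂A₁/∂z − ∂A₃/∂x = -8*y*z + 4
(∇×A)₃ = ∂A₂/∂x − ∂A₁/∂y = 4*z^2 + 5*z
∇×A = (-5*x + 3, -8*y*z + 4, 4*z^2 + 5*z)
At (-1, 3, -3): (8, 76, 21).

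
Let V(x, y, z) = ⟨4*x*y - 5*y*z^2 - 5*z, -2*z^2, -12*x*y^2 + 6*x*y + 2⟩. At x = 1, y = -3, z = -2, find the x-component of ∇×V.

(∇×V)_1 = ∂V₃/∂y − ∂V₂/∂z
= -24*x*y + 6*x − (-4*z)
= -24*x*y + 6*x + 4*z
At (1, -3, -2): 70.

70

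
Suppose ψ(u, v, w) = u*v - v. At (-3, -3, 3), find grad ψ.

∂ψ/∂u = v
∂ψ/∂v = u - 1
∂ψ/∂w = 0
∇ψ = (v, u - 1, 0)
At (-3, -3, 3): (-3, -4, 0).

(-3, -4, 0)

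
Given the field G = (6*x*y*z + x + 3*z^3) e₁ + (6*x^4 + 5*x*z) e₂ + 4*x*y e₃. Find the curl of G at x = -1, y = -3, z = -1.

(∇×G)₁ = ∂G₃/∂y − ∂G₂/∂z = -x
(∇×G)₂ = ∂G₁/∂z − ∂G₃/∂x = 6*x*y - 4*y + 9*z^2
(∇×G)₃ = ∂G₂/∂x − ∂G₁/∂y = 24*x^3 - 6*x*z + 5*z
∇×G = (-x, 6*x*y - 4*y + 9*z^2, 24*x^3 - 6*x*z + 5*z)
At (-1, -3, -1): (1, 39, -35).

(1, 39, -35)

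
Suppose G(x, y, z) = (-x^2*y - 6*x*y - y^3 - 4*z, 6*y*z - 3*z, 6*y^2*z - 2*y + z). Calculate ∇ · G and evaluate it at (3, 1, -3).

-23

∂G₁/∂x = -2*x*y - 6*y
∂G₂/∂y = 6*z
∂G₃/∂z = 6*y^2 + 1
∇·G = -2*x*y + 6*y^2 - 6*y + 6*z + 1
At (3, 1, -3): -23.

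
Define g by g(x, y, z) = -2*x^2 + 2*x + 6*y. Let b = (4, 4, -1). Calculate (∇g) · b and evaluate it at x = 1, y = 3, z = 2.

16

∂g/∂x = -4*x + 2
∂g/∂y = 6
∂g/∂z = 0
∇g at (1, 3, 2) = (-2, 6, 0)
∇g · b = (-2)(4) + (6)(4) + (0)(-1) = 16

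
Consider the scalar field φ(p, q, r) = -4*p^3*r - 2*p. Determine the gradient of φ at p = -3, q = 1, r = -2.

(214, 0, 108)

∂φ/∂p = -12*p^2*r - 2
∂φ/∂q = 0
∂φ/∂r = -4*p^3
∇φ = (-12*p^2*r - 2, 0, -4*p^3)
At (-3, 1, -2): (214, 0, 108).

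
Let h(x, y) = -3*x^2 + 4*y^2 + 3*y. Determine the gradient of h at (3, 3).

(-18, 27)

∂h/∂x = -6*x
∂h/∂y = 8*y + 3
∇h = (-6*x, 8*y + 3)
At (3, 3): (-18, 27).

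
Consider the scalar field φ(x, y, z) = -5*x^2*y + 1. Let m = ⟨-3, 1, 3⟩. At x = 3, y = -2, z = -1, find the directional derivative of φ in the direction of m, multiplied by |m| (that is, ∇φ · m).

∂φ/∂x = -10*x*y
∂φ/∂y = -5*x^2
∂φ/∂z = 0
∇φ at (3, -2, -1) = (60, -45, 0)
∇φ · m = (60)(-3) + (-45)(1) + (0)(3) = -225

-225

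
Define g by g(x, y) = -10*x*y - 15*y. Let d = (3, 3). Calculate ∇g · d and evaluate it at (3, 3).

∂g/∂x = -10*y
∂g/∂y = -10*x - 15
∇g at (3, 3) = (-30, -45)
∇g · d = (-30)(3) + (-45)(3) = -225

-225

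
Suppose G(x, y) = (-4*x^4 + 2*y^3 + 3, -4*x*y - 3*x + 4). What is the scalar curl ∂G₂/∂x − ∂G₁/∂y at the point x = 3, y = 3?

∂G₂/∂x = -4*y - 3
∂G₁/∂y = 6*y^2
Scalar curl = -6*y^2 - 4*y - 3
At (3, 3): -69.

-69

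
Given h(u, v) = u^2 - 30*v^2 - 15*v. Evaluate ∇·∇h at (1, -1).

∂²h/∂u² = 2
∂²h/∂v² = -60
∇²h = -58
At (1, -1): -58.

-58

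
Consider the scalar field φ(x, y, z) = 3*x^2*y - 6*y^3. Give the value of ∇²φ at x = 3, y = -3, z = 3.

∂²φ/∂x² = 6*y
∂²φ/∂y² = -36*y
∂²φ/∂z² = 0
∇²φ = -30*y
At (3, -3, 3): 90.

90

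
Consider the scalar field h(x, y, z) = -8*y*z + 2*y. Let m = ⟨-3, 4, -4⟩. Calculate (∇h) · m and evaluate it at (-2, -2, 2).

-120

∂h/∂x = 0
∂h/∂y = -8*z + 2
∂h/∂z = -8*y
∇h at (-2, -2, 2) = (0, -14, 16)
∇h · m = (0)(-3) + (-14)(4) + (16)(-4) = -120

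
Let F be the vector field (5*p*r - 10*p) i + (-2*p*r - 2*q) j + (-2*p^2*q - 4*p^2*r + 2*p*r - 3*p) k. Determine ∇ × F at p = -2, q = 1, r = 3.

(-12, -69, -6)

(∇×F)₁ = ∂F₃/∂q − ∂F₂/∂r = -2*p^2 + 2*p
(∇×F)₂ = ∂F₁/∂r − ∂F₃/∂p = 4*p*q + 8*p*r + 5*p - 2*r + 3
(∇×F)₃ = ∂F₂/∂p − ∂F₁/∂q = -2*r
∇×F = (-2*p^2 + 2*p, 4*p*q + 8*p*r + 5*p - 2*r + 3, -2*r)
At (-2, 1, 3): (-12, -69, -6).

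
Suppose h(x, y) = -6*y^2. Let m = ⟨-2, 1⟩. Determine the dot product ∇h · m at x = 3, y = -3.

∂h/∂x = 0
∂h/∂y = -12*y
∇h at (3, -3) = (0, 36)
∇h · m = (0)(-2) + (36)(1) = 36

36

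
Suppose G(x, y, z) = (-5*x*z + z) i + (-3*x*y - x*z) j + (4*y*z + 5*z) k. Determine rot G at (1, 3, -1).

(-3, -4, -8)

(∇×G)₁ = ∂G₃/∂y − ∂G₂/∂z = x + 4*z
(∇×G)₂ = ∂G₁/∂z − ∂G₃/∂x = -5*x + 1
(∇×G)₃ = ∂G₂/∂x − ∂G₁/∂y = -3*y - z
∇×G = (x + 4*z, -5*x + 1, -3*y - z)
At (1, 3, -1): (-3, -4, -8).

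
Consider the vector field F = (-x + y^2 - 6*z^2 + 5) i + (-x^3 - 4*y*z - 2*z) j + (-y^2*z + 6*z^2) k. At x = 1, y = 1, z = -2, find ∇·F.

-18

∂F₁/∂x = -1
∂F₂/∂y = -4*z
∂F₃/∂z = -y^2 + 12*z
∇·F = -y^2 + 8*z - 1
At (1, 1, -2): -18.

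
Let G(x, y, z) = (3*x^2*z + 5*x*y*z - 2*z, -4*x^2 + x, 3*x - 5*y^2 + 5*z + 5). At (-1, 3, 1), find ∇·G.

14

∂G₁/∂x = 6*x*z + 5*y*z
∂G₂/∂y = 0
∂G₃/∂z = 5
∇·G = 6*x*z + 5*y*z + 5
At (-1, 3, 1): 14.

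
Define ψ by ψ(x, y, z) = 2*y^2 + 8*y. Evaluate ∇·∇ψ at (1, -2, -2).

4

∂²ψ/∂x² = 0
∂²ψ/∂y² = 4
∂²ψ/∂z² = 0
∇²ψ = 4
At (1, -2, -2): 4.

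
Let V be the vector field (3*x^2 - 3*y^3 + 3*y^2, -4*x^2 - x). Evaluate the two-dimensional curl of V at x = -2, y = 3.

78

∂V₂/∂x = -8*x - 1
∂V₁/∂y = -9*y^2 + 6*y
Scalar curl = -8*x + 9*y^2 - 6*y - 1
At (-2, 3): 78.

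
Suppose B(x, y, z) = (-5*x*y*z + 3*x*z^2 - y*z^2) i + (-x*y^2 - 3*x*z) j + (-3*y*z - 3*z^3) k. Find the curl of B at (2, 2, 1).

(∇×B)₁ = ∂B₃/∂y − ∂B₂/∂z = 3*x - 3*z
(∇×B)₂ = ∂B₁/∂z − ∂B₃/∂x = -5*x*y + 6*x*z - 2*y*z
(∇×B)₃ = ∂B₂/∂x − ∂B₁/∂y = 5*x*z - y^2 + z^2 - 3*z
∇×B = (3*x - 3*z, -5*x*y + 6*x*z - 2*y*z, 5*x*z - y^2 + z^2 - 3*z)
At (2, 2, 1): (3, -12, 4).

(3, -12, 4)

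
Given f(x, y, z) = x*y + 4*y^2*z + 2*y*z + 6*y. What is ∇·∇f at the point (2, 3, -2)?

-16

∂²f/∂x² = 0
∂²f/∂y² = 8*z
∂²f/∂z² = 0
∇²f = 8*z
At (2, 3, -2): -16.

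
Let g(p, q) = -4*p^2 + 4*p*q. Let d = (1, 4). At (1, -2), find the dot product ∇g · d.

∂g/∂p = -8*p + 4*q
∂g/∂q = 4*p
∇g at (1, -2) = (-16, 4)
∇g · d = (-16)(1) + (4)(4) = 0

0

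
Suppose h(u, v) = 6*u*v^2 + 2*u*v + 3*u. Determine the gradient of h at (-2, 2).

(31, -52)

∂h/∂u = 6*v^2 + 2*v + 3
∂h/∂v = 12*u*v + 2*u
∇h = (6*v^2 + 2*v + 3, 12*u*v + 2*u)
At (-2, 2): (31, -52).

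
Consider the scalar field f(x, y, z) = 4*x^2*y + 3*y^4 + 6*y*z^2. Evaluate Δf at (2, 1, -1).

56

∂²f/∂x² = 8*y
∂²f/∂y² = 36*y^2
∂²f/∂z² = 12*y
∇²f = 36*y^2 + 20*y
At (2, 1, -1): 56.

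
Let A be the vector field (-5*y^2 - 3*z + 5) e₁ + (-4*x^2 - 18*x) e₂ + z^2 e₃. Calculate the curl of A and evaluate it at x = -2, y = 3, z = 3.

(0, -3, 28)

(∇×A)₁ = ∂A₃/∂y − ∂A₂/∂z = 0
(∇×A)₂ = ∂A₁/∂z − ∂A₃/∂x = -3
(∇×A)₃ = ∂A₂/∂x − ∂A₁/∂y = -8*x + 10*y - 18
∇×A = (0, -3, -8*x + 10*y - 18)
At (-2, 3, 3): (0, -3, 28).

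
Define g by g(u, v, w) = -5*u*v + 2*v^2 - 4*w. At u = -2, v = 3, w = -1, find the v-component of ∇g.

(∇g)_2 = ∂g/∂v = -5*u + 4*v
At (-2, 3, -1): 22.

22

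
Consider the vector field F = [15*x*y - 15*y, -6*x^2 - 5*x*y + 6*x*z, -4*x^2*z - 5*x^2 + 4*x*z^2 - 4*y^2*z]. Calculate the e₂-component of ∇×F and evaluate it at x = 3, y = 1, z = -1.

(∇×F)_2 = ∂F₁/∂z − ∂F₃/∂x
= 0 − (-8*x*z - 10*x + 4*z^2)
= 8*x*z + 10*x - 4*z^2
At (3, 1, -1): 2.

2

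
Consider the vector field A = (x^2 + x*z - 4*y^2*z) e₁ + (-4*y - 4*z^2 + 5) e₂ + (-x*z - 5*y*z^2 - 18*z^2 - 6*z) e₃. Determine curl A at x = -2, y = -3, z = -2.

(∇×A)₁ = ∂A₃/∂y − ∂A₂/∂z = -5*z^2 + 8*z
(∇×A)₂ = ∂A₁/∂z − ∂A₃/∂x = x - 4*y^2 + z
(∇×A)₃ = ∂A₂/∂x − ∂A₁/∂y = 8*y*z
∇×A = (-5*z^2 + 8*z, x - 4*y^2 + z, 8*y*z)
At (-2, -3, -2): (-36, -40, 48).

(-36, -40, 48)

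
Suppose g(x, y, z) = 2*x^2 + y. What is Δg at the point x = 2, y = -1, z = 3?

∂²g/∂x² = 4
∂²g/∂y² = 0
∂²g/∂z² = 0
∇²g = 4
At (2, -1, 3): 4.

4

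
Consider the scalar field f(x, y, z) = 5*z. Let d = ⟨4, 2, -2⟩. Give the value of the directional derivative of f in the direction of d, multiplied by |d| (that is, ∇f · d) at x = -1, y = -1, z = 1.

∂f/∂x = 0
∂f/∂y = 0
∂f/∂z = 5
∇f at (-1, -1, 1) = (0, 0, 5)
∇f · d = (0)(4) + (0)(2) + (5)(-2) = -10

-10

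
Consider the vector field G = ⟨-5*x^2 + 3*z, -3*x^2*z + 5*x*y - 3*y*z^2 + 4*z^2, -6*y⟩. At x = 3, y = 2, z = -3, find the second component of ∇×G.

(∇×G)_2 = ∂G₁/∂z − ∂G₃/∂x
= 3 − (0)
= 3
At (3, 2, -3): 3.

3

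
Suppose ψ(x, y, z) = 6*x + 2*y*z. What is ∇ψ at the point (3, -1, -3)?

∂ψ/∂x = 6
∂ψ/∂y = 2*z
∂ψ/∂z = 2*y
∇ψ = (6, 2*z, 2*y)
At (3, -1, -3): (6, -6, -2).

(6, -6, -2)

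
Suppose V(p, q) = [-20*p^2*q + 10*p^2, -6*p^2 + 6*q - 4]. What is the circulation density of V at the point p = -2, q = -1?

104

∂V₂/∂p = -12*p
∂V₁/∂q = -20*p^2
Scalar curl = 20*p^2 - 12*p
At (-2, -1): 104.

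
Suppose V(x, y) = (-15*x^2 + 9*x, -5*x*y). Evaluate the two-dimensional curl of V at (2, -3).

15

∂V₂/∂x = -5*y
∂V₁/∂y = 0
Scalar curl = -5*y
At (2, -3): 15.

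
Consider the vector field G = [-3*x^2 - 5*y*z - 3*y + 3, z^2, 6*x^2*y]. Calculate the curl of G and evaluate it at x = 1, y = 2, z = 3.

(∇×G)₁ = ∂G₃/∂y − ∂G₂/∂z = 6*x^2 - 2*z
(∇×G)₂ = ∂G₁/∂z − ∂G₃/∂x = -12*x*y - 5*y
(∇×G)₃ = ∂G₂/∂x − ∂G₁/∂y = 5*z + 3
∇×G = (6*x^2 - 2*z, -12*x*y - 5*y, 5*z + 3)
At (1, 2, 3): (0, -34, 18).

(0, -34, 18)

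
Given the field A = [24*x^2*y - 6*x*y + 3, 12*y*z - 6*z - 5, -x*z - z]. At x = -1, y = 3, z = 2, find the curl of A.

(∇×A)₁ = ∂A₃/∂y − ∂A₂/∂z = -12*y + 6
(∇×A)₂ = ∂A₁/∂z − ∂A₃/∂x = z
(∇×A)₃ = ∂A₂/∂x − ∂A₁/∂y = -24*x^2 + 6*x
∇×A = (-12*y + 6, z, -24*x^2 + 6*x)
At (-1, 3, 2): (-30, 2, -30).

(-30, 2, -30)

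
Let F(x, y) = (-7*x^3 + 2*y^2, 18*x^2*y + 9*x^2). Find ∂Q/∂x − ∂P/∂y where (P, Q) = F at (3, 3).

366

∂F₂/∂x = 36*x*y + 18*x
∂F₁/∂y = 4*y
Scalar curl = 36*x*y + 18*x - 4*y
At (3, 3): 366.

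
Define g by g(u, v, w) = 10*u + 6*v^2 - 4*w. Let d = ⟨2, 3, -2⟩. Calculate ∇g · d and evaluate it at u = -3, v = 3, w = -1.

∂g/∂u = 10
∂g/∂v = 12*v
∂g/∂w = -4
∇g at (-3, 3, -1) = (10, 36, -4)
∇g · d = (10)(2) + (36)(3) + (-4)(-2) = 136

136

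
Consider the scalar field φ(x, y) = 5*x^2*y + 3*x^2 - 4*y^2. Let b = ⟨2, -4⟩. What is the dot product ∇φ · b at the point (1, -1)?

∂φ/∂x = 10*x*y + 6*x
∂φ/∂y = 5*x^2 - 8*y
∇φ at (1, -1) = (-4, 13)
∇φ · b = (-4)(2) + (13)(-4) = -60

-60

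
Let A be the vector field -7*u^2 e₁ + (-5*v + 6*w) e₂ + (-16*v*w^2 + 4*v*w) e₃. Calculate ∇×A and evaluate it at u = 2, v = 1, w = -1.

(∇×A)₁ = ∂A₃/∂v − ∂A₂/∂w = -16*w^2 + 4*w - 6
(∇×A)₂ = ∂A₁/∂w − ∂A₃/∂u = 0
(∇×A)₃ = ∂A₂/∂u − ∂A₁/∂v = 0
∇×A = (-16*w^2 + 4*w - 6, 0, 0)
At (2, 1, -1): (-26, 0, 0).

(-26, 0, 0)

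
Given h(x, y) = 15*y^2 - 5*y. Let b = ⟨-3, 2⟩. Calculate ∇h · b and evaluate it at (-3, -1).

-70

∂h/∂x = 0
∂h/∂y = 30*y - 5
∇h at (-3, -1) = (0, -35)
∇h · b = (0)(-3) + (-35)(2) = -70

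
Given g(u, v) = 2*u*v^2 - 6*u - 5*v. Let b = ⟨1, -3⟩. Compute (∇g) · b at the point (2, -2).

∂g/∂u = 2*v^2 - 6
∂g/∂v = 4*u*v - 5
∇g at (2, -2) = (2, -21)
∇g · b = (2)(1) + (-21)(-3) = 65

65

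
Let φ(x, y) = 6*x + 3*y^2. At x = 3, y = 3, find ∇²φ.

6

∂²φ/∂x² = 0
∂²φ/∂y² = 6
∇²φ = 6
At (3, 3): 6.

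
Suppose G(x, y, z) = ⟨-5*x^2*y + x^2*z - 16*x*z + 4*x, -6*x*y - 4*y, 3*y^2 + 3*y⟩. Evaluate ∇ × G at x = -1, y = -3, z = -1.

(-15, 17, 23)

(∇×G)₁ = ∂G₃/∂y − ∂G₂/∂z = 6*y + 3
(∇×G)₂ = ∂G₁/∂z − ∂G₃/∂x = x^2 - 16*x
(∇×G)₃ = ∂G₂/∂x − ∂G₁/∂y = 5*x^2 - 6*y
∇×G = (6*y + 3, x^2 - 16*x, 5*x^2 - 6*y)
At (-1, -3, -1): (-15, 17, 23).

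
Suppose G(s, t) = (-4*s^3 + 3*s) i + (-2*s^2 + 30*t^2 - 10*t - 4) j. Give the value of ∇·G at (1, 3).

∂G₁/∂s = -12*s^2 + 3
∂G₂/∂t = 60*t - 10
∇·G = -12*s^2 + 60*t - 7
At (1, 3): 161.

161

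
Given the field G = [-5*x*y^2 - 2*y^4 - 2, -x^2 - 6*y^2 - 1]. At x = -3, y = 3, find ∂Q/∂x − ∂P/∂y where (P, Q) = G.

∂G₂/∂x = -2*x
∂G₁/∂y = -10*x*y - 8*y^3
Scalar curl = 10*x*y - 2*x + 8*y^3
At (-3, 3): 132.

132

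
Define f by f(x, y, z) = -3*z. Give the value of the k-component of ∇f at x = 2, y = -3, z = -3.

-3

(∇f)_3 = ∂f/∂z = -3
At (2, -3, -3): -3.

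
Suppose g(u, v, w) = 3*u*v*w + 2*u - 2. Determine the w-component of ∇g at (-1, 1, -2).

-3

(∇g)_3 = ∂g/∂w = 3*u*v
At (-1, 1, -2): -3.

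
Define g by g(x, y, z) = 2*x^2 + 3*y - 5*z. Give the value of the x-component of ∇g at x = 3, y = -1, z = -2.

(∇g)_1 = ∂g/∂x = 4*x
At (3, -1, -2): 12.

12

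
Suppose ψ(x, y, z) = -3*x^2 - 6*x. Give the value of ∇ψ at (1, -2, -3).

(-12, 0, 0)

∂ψ/∂x = -6*x - 6
∂ψ/∂y = 0
∂ψ/∂z = 0
∇ψ = (-6*x - 6, 0, 0)
At (1, -2, -3): (-12, 0, 0).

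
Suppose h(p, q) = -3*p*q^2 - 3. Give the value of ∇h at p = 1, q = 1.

(-3, -6)

∂h/∂p = -3*q^2
∂h/∂q = -6*p*q
∇h = (-3*q^2, -6*p*q)
At (1, 1): (-3, -6).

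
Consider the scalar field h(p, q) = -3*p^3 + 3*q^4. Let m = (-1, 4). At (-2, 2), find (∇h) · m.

∂h/∂p = -9*p^2
∂h/∂q = 12*q^3
∇h at (-2, 2) = (-36, 96)
∇h · m = (-36)(-1) + (96)(4) = 420

420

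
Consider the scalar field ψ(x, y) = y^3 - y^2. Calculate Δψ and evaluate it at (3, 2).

10

∂²ψ/∂x² = 0
∂²ψ/∂y² = 2*(3*y - 1)
∇²ψ = 6*y - 2
At (3, 2): 10.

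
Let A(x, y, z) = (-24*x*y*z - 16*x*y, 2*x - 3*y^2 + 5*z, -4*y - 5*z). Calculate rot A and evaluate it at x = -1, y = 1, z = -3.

(-9, 24, 58)

(∇×A)₁ = ∂A₃/∂y − ∂A₂/∂z = -9
(∇×A)₂ = ∂A₁/∂z − ∂A₃/∂x = -24*x*y
(∇×A)₃ = ∂A₂/∂x − ∂A₁/∂y = 24*x*z + 16*x + 2
∇×A = (-9, -24*x*y, 24*x*z + 16*x + 2)
At (-1, 1, -3): (-9, 24, 58).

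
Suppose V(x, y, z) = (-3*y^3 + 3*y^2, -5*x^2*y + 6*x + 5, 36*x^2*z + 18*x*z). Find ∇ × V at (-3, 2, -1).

(∇×V)₁ = ∂V₃/∂y − ∂V₂/∂z = 0
(∇×V)₂ = ∂V₁/∂z − ∂V₃/∂x = -72*x*z - 18*z
(∇×V)₃ = ∂V₂/∂x − ∂V₁/∂y = -10*x*y + 9*y^2 - 6*y + 6
∇×V = (0, -72*x*z - 18*z, -10*x*y + 9*y^2 - 6*y + 6)
At (-3, 2, -1): (0, -198, 90).

(0, -198, 90)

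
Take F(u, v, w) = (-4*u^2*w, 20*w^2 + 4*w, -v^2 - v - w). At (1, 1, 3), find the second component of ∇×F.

-4

(∇×F)_2 = ∂F₁/∂w − ∂F₃/∂u
= -4*u^2 − (0)
= -4*u^2
At (1, 1, 3): -4.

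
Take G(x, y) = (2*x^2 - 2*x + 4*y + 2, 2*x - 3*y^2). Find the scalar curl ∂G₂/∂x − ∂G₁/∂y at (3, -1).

-2

∂G₂/∂x = 2
∂G₁/∂y = 4
Scalar curl = -2
At (3, -1): -2.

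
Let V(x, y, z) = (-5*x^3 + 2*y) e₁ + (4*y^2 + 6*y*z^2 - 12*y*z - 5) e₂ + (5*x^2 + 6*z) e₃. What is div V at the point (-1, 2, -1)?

∂V₁/∂x = -15*x^2
∂V₂/∂y = 8*y + 6*z^2 - 12*z
∂V₃/∂z = 6
∇·V = -15*x^2 + 8*y + 6*z^2 - 12*z + 6
At (-1, 2, -1): 25.

25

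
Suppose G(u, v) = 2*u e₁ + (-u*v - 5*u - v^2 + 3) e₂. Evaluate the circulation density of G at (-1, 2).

∂G₂/∂u = -v - 5
∂G₁/∂v = 0
Scalar curl = -v - 5
At (-1, 2): -7.

-7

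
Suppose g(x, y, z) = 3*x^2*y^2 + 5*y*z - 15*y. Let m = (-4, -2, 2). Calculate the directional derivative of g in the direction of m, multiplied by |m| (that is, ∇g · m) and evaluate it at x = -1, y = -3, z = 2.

232

∂g/∂x = 6*x*y^2
∂g/∂y = 6*x^2*y + 5*z - 15
∂g/∂z = 5*y
∇g at (-1, -3, 2) = (-54, -23, -15)
∇g · m = (-54)(-4) + (-23)(-2) + (-15)(2) = 232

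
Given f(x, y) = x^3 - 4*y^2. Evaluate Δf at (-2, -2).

-20

∂²f/∂x² = 6*x
∂²f/∂y² = -8
∇²f = 6*x - 8
At (-2, -2): -20.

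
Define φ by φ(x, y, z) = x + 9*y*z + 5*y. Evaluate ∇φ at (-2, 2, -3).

∂φ/∂x = 1
∂φ/∂y = 9*z + 5
∂φ/∂z = 9*y
∇φ = (1, 9*z + 5, 9*y)
At (-2, 2, -3): (1, -22, 18).

(1, -22, 18)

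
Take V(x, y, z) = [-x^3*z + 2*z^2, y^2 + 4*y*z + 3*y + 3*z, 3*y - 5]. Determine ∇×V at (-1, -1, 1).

(∇×V)₁ = ∂V₃/∂y − ∂V₂/∂z = -4*y
(∇×V)₂ = ∂V₁/∂z − ∂V₃/∂x = -x^3 + 4*z
(∇×V)₃ = ∂V₂/∂x − ∂V₁/∂y = 0
∇×V = (-4*y, -x^3 + 4*z, 0)
At (-1, -1, 1): (4, 5, 0).

(4, 5, 0)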